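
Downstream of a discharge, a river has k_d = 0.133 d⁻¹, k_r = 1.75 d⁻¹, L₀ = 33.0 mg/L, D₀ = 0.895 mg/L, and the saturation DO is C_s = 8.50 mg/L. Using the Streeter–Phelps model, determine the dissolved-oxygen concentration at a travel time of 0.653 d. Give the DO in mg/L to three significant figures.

k_d L₀/(k_r−k_d) = 0.133×33.0/(1.75−0.133) = 4.389/1.617 = 2.714 mg/L.
e^(−k_d t) = e^(−0.133×0.6530) = 0.9168; e^(−k_r t) = e^(−1.75×0.6530) = 0.3189.
D = 2.714 × (0.9168 − 0.3189) + 0.895 × 0.3189 = 1.623 + 0.2855 = 1.908 mg/L.
DO = C_s − D = 8.50 − 1.908 = 6.592 mg/L.

DO ≈ 6.59 mg/L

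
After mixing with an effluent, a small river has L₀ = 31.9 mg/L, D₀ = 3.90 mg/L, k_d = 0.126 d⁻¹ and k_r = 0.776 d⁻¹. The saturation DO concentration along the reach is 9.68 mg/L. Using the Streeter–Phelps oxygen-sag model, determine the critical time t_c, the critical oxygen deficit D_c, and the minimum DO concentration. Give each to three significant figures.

At the critical point dD/dt = 0, so k_d L₀ e^(−k_d t) = k_r D. Substituting D(t) from the Streeter–Phelps equation and solving for t gives
t_c = ln[(k_r/k_d)(1 − D₀(k_r−k_d)/(k_d L₀))] / (k_r−k_d).
Here k_r−k_d = 0.6500 d⁻¹ and 1 − D₀(k_r−k_d)/(k_d L₀) = 1 − 3.90×0.6500/(0.126×31.9) = 0.3693, so
t_c = ln(6.159 × 0.3693) / 0.6500 = 0.8217 / 0.6500 = 1.264 d.
D_c = (k_d/k_r) L₀ e^(−k_d t_c) = (0.126/0.776) × 31.9 × e^(−0.126×1.264) = 0.1624 × 31.9 × 0.8527 = 4.417 mg/L.
Minimum DO = C_s − D_c = 9.68 − 4.417 = 5.263 mg/L.

t_c ≈ 1.26 d; D_c ≈ 4.42 mg/L; min DO ≈ 5.26 mg/L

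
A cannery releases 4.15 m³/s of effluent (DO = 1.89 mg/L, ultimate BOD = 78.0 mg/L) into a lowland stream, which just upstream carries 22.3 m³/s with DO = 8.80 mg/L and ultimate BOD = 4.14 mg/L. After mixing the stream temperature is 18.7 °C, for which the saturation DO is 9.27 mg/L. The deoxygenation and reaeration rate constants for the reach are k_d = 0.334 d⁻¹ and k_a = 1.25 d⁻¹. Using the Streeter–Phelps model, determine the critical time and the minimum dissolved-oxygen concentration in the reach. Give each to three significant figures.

t_c ≈ 1.10 d; minimum DO ≈ 6.36 mg/L

Mixed DO = (22.3×8.80 + 4.15×1.89)/(22.3+4.15) = 204.1/26.45 = 7.716 mg/L.
Mixed L₀ = (22.3×4.14 + 4.15×78.0)/(26.45) = 416.0/26.45 = 15.73 mg/L.
Initial deficit D₀ = C_s − DO₀ = 9.27 − 7.716 = 1.554 mg/L.
t_c = (1/0.9160) ln[(1.25/0.334)(1 − 1.554×0.9160/(0.334×15.73))] = 1.092 × ln(2.728) = 1.096 d.
D_c = (0.334/1.25) × 15.73 × e^(−0.334×1.096) = 0.2672 × 15.73 × 0.6935 = 2.915 mg/L.
Minimum DO = 9.27 − 2.915 = 6.355 mg/L.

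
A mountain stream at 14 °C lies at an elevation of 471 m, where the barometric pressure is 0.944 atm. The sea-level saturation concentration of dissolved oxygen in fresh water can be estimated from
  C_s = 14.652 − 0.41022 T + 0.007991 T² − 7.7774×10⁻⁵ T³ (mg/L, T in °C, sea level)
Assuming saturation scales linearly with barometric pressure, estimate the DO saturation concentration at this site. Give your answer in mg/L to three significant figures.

At sea level: C_s = 14.652 − 0.41022×14 + 0.007991×14² − 7.7774×10⁻⁵×14³ = 10.26 mg/L.
Pressure correction: C_s' = 10.26 × 0.944 = 9.687 mg/L.

C_s ≈ 9.69 mg/L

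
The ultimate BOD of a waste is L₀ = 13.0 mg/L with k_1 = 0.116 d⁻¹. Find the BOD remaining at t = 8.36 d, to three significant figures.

L_t = L₀ e^(−k_1 t) = 13.0 × e^(−0.116×8.36) = 13.0 × 0.3792 = 4.929 mg/L.

L ≈ 4.93 mg/L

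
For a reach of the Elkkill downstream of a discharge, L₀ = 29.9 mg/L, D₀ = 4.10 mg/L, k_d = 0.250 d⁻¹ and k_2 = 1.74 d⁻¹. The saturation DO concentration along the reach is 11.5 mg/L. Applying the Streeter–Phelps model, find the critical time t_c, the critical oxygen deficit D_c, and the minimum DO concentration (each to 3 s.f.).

t_c ≈ 0.161 d; D_c ≈ 4.13 mg/L; min DO ≈ 7.37 mg/L

With k_2/k_d = 6.960 and 1 − D₀(k_2−k_d)/(k_d L₀) = 0.1827,
t_c = ln(6.960 × 0.1827) / (1.74 − 0.250) = ln(1.272) / 1.490 = 0.2405/1.490 = 0.1614 d.
L(t_c) = L₀ e^(−k_d t_c) = 29.9 × 0.9605 = 28.72 mg/L, and at the critical point k_2 D_c = k_d L, so D_c = (0.250/1.74) × 28.72 = 4.126 mg/L.
Minimum DO = C_s − D_c = 11.5 − 4.126 = 7.374 mg/L.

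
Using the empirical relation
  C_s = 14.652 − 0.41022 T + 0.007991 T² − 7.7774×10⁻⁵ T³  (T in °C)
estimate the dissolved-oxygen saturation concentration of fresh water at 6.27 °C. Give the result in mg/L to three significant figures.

C_s = 14.652 − 0.41022×6.27 + 0.007991×6.27² − 7.7774×10⁻⁵×6.27³ = 12.37 mg/L.

C_s ≈ 12.4 mg/L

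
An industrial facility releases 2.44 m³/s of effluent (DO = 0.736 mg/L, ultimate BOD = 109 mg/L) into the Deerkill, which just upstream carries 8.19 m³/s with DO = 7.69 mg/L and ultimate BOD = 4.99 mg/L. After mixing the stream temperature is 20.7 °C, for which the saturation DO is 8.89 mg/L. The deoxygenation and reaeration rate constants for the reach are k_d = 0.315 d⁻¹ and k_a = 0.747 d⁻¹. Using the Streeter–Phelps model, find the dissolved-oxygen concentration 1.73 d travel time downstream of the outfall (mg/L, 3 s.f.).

Mixed DO = (8.19×7.69 + 2.44×0.736)/(8.19+2.44) = 64.78/10.63 = 6.094 mg/L.
Mixed L₀ = (8.19×4.99 + 2.44×109)/(10.63) = 306.8/10.63 = 28.86 mg/L.
Initial deficit D₀ = C_s − DO₀ = 8.89 − 6.094 = 2.796 mg/L.
D(1.73) = [0.315×28.86/(0.747−0.315)](e^(−0.315×1.73) − e^(−0.747×1.73)) + 2.796 e^(−0.747×1.73)
= 21.05 × (0.5799 − 0.2746) + 2.796 × 0.2746 = 7.192 mg/L.
DO = 8.89 − 7.192 = 1.698 mg/L.

DO ≈ 1.70 mg/L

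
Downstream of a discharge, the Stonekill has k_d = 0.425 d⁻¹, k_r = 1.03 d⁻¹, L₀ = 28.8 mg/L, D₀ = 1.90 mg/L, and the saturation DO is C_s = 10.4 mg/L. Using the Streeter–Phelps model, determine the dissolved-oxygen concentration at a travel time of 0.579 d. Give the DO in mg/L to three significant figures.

DO ≈ 4.68 mg/L

k_d L₀/(k_r−k_d) = 0.425×28.8/(1.03−0.425) = 12.24/0.6050 = 20.23 mg/L.
e^(−k_d t) = e^(−0.425×0.5790) = 0.7819; e^(−k_r t) = e^(−1.03×0.5790) = 0.5508.
D = 20.23 × (0.7819 − 0.5508) + 1.90 × 0.5508 = 4.675 + 1.047 = 5.721 mg/L.
DO = C_s − D = 10.4 − 5.721 = 4.679 mg/L.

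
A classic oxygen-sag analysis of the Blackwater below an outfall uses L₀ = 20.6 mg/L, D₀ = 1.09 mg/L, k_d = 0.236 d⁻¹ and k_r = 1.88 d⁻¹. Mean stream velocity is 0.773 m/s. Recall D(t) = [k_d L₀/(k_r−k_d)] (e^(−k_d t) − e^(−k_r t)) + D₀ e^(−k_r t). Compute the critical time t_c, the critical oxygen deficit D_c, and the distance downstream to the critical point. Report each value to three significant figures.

t_c = [1/(k_r−k_d)] ln[(k_r/k_d)(1 − D₀(k_r−k_d)/(k_d L₀))]
= [1/(1.88−0.236)] ln[(1.88/0.236)(1 − 1.09×1.644/(0.236×20.6))]
= (1/1.644) ln[7.966 × 0.6314] = 0.6083 × ln(5.030) = 0.6083 × 1.615 = 0.9826 d.
L(t_c) = L₀ e^(−k_d t_c) = 20.6 × 0.7930 = 16.34 mg/L, and at the critical point k_r D_c = k_d L, so D_c = (0.236/1.88) × 16.34 = 2.051 mg/L.
x_c = v t_c = 0.773 m/s × 0.9826 d × 86400 s/d = 65620 m ≈ 65.6 km.

t_c ≈ 0.983 d; D_c ≈ 2.05 mg/L; x_c ≈ 65.6 km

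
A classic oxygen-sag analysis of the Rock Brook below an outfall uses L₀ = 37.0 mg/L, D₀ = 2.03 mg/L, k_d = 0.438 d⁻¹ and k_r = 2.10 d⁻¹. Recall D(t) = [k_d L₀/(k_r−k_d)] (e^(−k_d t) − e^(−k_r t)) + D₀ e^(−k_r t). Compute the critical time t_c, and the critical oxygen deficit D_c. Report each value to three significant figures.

t_c ≈ 0.803 d; D_c ≈ 5.43 mg/L

t_c = [1/(k_r−k_d)] ln[(k_r/k_d)(1 − D₀(k_r−k_d)/(k_d L₀))]
= [1/(2.10−0.438)] ln[(2.10/0.438)(1 − 2.03×1.662/(0.438×37.0))]
= (1/1.662) ln[4.795 × 0.7918] = 0.6017 × ln(3.796) = 0.6017 × 1.334 = 0.8027 d.
L(t_c) = L₀ e^(−k_d t_c) = 37.0 × 0.7036 = 26.03 mg/L, and at the critical point k_r D_c = k_d L, so D_c = (0.438/2.10) × 26.03 = 5.430 mg/L.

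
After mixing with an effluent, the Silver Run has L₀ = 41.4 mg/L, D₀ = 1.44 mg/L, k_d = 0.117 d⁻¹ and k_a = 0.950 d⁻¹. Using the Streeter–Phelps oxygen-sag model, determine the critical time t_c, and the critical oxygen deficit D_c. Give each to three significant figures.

t_c ≈ 2.17 d; D_c ≈ 3.95 mg/L

With k_a/k_d = 8.120 and 1 − D₀(k_a−k_d)/(k_d L₀) = 0.7524,
t_c = ln(8.120 × 0.7524) / (0.950 − 0.117) = ln(6.109) / 0.8330 = 1.810/0.8330 = 2.173 d.
L(t_c) = L₀ e^(−k_d t_c) = 41.4 × 0.7755 = 32.11 mg/L, and at the critical point k_a D_c = k_d L, so D_c = (0.117/0.950) × 32.11 = 3.954 mg/L.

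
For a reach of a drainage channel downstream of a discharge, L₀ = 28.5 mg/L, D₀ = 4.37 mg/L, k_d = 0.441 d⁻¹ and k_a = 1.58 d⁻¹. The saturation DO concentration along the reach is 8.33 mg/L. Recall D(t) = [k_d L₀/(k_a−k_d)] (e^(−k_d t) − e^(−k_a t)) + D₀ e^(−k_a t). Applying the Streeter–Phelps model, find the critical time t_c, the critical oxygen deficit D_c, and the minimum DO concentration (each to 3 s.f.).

t_c ≈ 0.678 d; D_c ≈ 5.90 mg/L; min DO ≈ 2.43 mg/L

With k_a/k_d = 3.583 and 1 − D₀(k_a−k_d)/(k_d L₀) = 0.6040,
t_c = ln(3.583 × 0.6040) / (1.58 − 0.441) = ln(2.164) / 1.139 = 0.7719/1.139 = 0.6777 d.
L(t_c) = L₀ e^(−k_d t_c) = 28.5 × 0.7417 = 21.14 mg/L, and at the critical point k_a D_c = k_d L, so D_c = (0.441/1.58) × 21.14 = 5.900 mg/L.
Minimum DO = C_s − D_c = 8.33 − 5.900 = 2.430 mg/L.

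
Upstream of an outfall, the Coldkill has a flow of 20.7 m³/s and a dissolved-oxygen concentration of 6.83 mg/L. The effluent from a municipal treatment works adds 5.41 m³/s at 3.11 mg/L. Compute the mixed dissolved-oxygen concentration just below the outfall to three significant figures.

Flow-weighted mixing: C = (Q_r C_r + Q_w C_w)/(Q_r + Q_w)
= (20.7×6.83 + 5.41×3.11)/(20.7 + 5.41) = 158.2/26.11 = 6.059 mg/L.

6.06 mg/L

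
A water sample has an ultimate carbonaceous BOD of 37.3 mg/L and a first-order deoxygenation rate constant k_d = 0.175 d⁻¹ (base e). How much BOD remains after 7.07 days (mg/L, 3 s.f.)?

L_t = L₀ e^(−k_d t) = 37.3 × e^(−0.175×7.07) = 37.3 × 0.2902 = 10.82 mg/L.

L ≈ 10.8 mg/L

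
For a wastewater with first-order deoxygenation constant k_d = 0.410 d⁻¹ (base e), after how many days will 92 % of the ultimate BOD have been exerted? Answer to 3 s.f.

t ≈ 6.16 d

y/L₀ = 1 − e^(−k_d t) = 0.92 ⇒ e^(−k_d t) = 0.0800
t = −ln(0.0800) / 0.410 = 2.526 / 0.410 = 6.160 d.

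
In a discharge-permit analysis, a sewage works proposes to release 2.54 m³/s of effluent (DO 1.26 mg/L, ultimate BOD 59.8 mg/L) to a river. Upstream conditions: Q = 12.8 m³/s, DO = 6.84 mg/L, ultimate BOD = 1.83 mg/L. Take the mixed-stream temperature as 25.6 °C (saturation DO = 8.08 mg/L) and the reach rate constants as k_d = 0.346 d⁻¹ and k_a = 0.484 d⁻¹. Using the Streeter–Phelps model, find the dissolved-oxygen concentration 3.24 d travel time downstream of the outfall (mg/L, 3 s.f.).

DO ≈ 4.26 mg/L

Mixed DO = (12.8×6.84 + 2.54×1.26)/(12.8+2.54) = 90.75/15.34 = 5.916 mg/L.
Mixed L₀ = (12.8×1.83 + 2.54×59.8)/(15.34) = 175.3/15.34 = 11.43 mg/L.
Initial deficit D₀ = C_s − DO₀ = 8.08 − 5.916 = 2.164 mg/L.
D(3.24) = [0.346×11.43/(0.484−0.346)](e^(−0.346×3.24) − e^(−0.484×3.24)) + 2.164 e^(−0.484×3.24)
= 28.65 × (0.3259 − 0.2084) + 2.164 × 0.2084 = 3.818 mg/L.
DO = 8.08 − 3.818 = 4.262 mg/L.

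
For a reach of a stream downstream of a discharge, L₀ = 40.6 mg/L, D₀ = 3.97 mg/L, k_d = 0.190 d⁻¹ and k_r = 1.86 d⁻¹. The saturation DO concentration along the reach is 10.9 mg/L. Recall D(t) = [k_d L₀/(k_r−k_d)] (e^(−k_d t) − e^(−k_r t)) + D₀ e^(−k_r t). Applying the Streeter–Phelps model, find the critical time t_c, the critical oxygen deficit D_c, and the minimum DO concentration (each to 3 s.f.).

t_c ≈ 0.191 d; D_c ≈ 4.00 mg/L; min DO ≈ 6.90 mg/L

At the critical point dD/dt = 0, so k_d L₀ e^(−k_d t) = k_r D. Substituting D(t) from the Streeter–Phelps equation and solving for t gives
t_c = ln[(k_r/k_d)(1 − D₀(k_r−k_d)/(k_d L₀))] / (k_r−k_d).
Here k_r−k_d = 1.670 d⁻¹ and 1 − D₀(k_r−k_d)/(k_d L₀) = 1 − 3.97×1.670/(0.190×40.6) = 0.1405, so
t_c = ln(9.789 × 0.1405) / 1.670 = 0.3190 / 1.670 = 0.1910 d.
L(t_c) = L₀ e^(−k_d t_c) = 40.6 × 0.9644 = 39.15 mg/L, and at the critical point k_r D_c = k_d L, so D_c = (0.190/1.86) × 39.15 = 3.999 mg/L.
Minimum DO = C_s − D_c = 10.9 − 3.999 = 6.901 mg/L.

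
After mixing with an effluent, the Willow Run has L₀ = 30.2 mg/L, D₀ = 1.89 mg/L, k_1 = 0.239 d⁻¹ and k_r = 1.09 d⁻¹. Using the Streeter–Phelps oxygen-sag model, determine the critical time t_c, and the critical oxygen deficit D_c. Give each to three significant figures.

t_c = [1/(k_r−k_1)] ln[(k_r/k_1)(1 − D₀(k_r−k_1)/(k_1 L₀))]
= [1/(1.09−0.239)] ln[(1.09/0.239)(1 − 1.89×0.8510/(0.239×30.2))]
= (1/0.8510) ln[4.561 × 0.7772] = 1.175 × ln(3.544) = 1.175 × 1.265 = 1.487 d.
D_c = (k_1/k_r) L₀ e^(−k_1 t_c) = (0.239/1.09) × 30.2 × e^(−0.239×1.487) = 0.2193 × 30.2 × 0.7009 = 4.641 mg/L.

t_c ≈ 1.49 d; D_c ≈ 4.64 mg/L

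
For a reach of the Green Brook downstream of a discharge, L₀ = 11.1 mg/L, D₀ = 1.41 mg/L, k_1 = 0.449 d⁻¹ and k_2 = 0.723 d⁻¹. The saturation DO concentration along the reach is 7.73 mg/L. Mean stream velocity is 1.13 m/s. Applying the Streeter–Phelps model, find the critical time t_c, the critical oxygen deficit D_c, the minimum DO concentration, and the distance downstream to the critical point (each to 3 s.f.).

With k_2/k_1 = 1.610 and 1 − D₀(k_2−k_1)/(k_1 L₀) = 0.9225,
t_c = ln(1.610 × 0.9225) / (0.723 − 0.449) = ln(1.485) / 0.2740 = 0.3957/0.2740 = 1.444 d.
L(t_c) = L₀ e^(−k_1 t_c) = 11.1 × 0.5229 = 5.804 mg/L, and at the critical point k_2 D_c = k_1 L, so D_c = (0.449/0.723) × 5.804 = 3.604 mg/L.
Minimum DO = C_s − D_c = 7.73 − 3.604 = 4.126 mg/L.
x_c = v t_c = 1.13 m/s × 1.444 d × 86400 s/d = 141000 m ≈ 141 km.

t_c ≈ 1.44 d; D_c ≈ 3.60 mg/L; min DO ≈ 4.13 mg/L; x_c ≈ 141 km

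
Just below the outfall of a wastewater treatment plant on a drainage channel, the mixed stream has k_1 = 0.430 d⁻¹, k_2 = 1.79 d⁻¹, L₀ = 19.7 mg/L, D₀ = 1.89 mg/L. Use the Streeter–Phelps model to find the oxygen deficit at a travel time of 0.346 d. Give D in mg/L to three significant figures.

D ≈ 3.03 mg/L

k_1 L₀/(k_2−k_1) = 0.430×19.7/(1.79−0.430) = 8.471/1.360 = 6.229 mg/L.
e^(−k_1 t) = e^(−0.430×0.3460) = 0.8618; e^(−k_2 t) = e^(−1.79×0.3460) = 0.5383.
D = 6.229 × (0.8618 − 0.5383) + 1.89 × 0.5383 = 2.015 + 1.017 = 3.032 mg/L.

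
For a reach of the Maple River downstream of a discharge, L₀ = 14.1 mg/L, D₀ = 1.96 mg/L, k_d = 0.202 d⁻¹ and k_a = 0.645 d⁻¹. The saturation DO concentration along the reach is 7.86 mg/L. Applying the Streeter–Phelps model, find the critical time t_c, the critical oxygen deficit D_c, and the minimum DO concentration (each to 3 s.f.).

t_c ≈ 1.80 d; D_c ≈ 3.07 mg/L; min DO ≈ 4.79 mg/L

At the critical point dD/dt = 0, so k_d L₀ e^(−k_d t) = k_a D. Substituting D(t) from the Streeter–Phelps equation and solving for t gives
t_c = ln[(k_a/k_d)(1 − D₀(k_a−k_d)/(k_d L₀))] / (k_a−k_d).
Here k_a−k_d = 0.4430 d⁻¹ and 1 − D₀(k_a−k_d)/(k_d L₀) = 1 − 1.96×0.4430/(0.202×14.1) = 0.6951, so
t_c = ln(3.193 × 0.6951) / 0.4430 = 0.7974 / 0.4430 = 1.800 d.
L(t_c) = L₀ e^(−k_d t_c) = 14.1 × 0.6952 = 9.802 mg/L, and at the critical point k_a D_c = k_d L, so D_c = (0.202/0.645) × 9.802 = 3.070 mg/L.
Minimum DO = C_s − D_c = 7.86 − 3.070 = 4.790 mg/L.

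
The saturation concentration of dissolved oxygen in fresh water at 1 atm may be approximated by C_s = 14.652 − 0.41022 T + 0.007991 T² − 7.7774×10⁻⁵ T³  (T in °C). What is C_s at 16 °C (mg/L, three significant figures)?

C_s = 14.652 − 0.41022×16 + 0.007991×16² − 7.7774×10⁻⁵×16³ = 9.816 mg/L.

C_s ≈ 9.82 mg/L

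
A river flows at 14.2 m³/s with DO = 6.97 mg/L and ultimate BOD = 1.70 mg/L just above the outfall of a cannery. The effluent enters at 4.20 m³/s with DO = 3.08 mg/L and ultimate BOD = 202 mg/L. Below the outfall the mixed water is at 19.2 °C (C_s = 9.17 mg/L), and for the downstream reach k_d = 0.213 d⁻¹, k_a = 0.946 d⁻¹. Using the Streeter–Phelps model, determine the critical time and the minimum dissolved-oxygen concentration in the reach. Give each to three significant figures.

t_c ≈ 1.69 d; minimum DO ≈ 1.72 mg/L

Mixed DO = (14.2×6.97 + 4.20×3.08)/(14.2+4.20) = 111.9/18.40 = 6.082 mg/L.
Mixed L₀ = (14.2×1.70 + 4.20×202)/(18.40) = 872.5/18.40 = 47.42 mg/L.
Initial deficit D₀ = C_s − DO₀ = 9.17 − 6.082 = 3.088 mg/L.
t_c = (1/0.7330) ln[(0.946/0.213)(1 − 3.088×0.7330/(0.213×47.42))] = 1.364 × ln(3.446) = 1.688 d.
D_c = (0.213/0.946) × 47.42 × e^(−0.213×1.688) = 0.2252 × 47.42 × 0.6980 = 7.453 mg/L.
Minimum DO = 9.17 − 7.453 = 1.717 mg/L.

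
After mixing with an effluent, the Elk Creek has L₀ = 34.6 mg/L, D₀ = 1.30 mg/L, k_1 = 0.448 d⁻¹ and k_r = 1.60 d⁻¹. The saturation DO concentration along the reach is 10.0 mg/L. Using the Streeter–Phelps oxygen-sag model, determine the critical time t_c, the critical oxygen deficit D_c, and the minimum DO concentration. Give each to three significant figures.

With k_r/k_1 = 3.571 and 1 − D₀(k_r−k_1)/(k_1 L₀) = 0.9034,
t_c = ln(3.571 × 0.9034) / (1.60 − 0.448) = ln(3.226) / 1.152 = 1.171/1.152 = 1.017 d.
D_c = (k_1/k_r) L₀ e^(−k_1 t_c) = (0.448/1.60) × 34.6 × e^(−0.448×1.017) = 0.2800 × 34.6 × 0.6341 = 6.143 mg/L.
Minimum DO = C_s − D_c = 10.0 − 6.143 = 3.857 mg/L.

t_c ≈ 1.02 d; D_c ≈ 6.14 mg/L; min DO ≈ 3.86 mg/L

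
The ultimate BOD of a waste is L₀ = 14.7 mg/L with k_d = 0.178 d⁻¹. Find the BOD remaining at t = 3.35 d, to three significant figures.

L_t = L₀ e^(−k_d t) = 14.7 × e^(−0.178×3.35) = 14.7 × 0.5508 = 8.097 mg/L.

L ≈ 8.10 mg/L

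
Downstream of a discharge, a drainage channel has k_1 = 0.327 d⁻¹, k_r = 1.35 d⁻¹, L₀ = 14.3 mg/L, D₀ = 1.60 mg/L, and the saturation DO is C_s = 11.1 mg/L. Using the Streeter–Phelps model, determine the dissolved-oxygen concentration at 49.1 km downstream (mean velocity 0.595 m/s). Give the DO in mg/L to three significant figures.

Travel time t = x/v = 49.1 km / (0.595 m/s) = 49100 m / 0.595 m/s = 82520 s = 0.9551 d.
k_1 L₀/(k_r−k_1) = 0.327×14.3/(1.35−0.327) = 4.676/1.023 = 4.571 mg/L.
e^(−k_1 t) = e^(−0.327×0.9551) = 0.7317; e^(−k_r t) = e^(−1.35×0.9551) = 0.2754.
D = 4.571 × (0.7317 − 0.2754) + 1.60 × 0.2754 = 2.086 + 0.4407 = 2.526 mg/L.
DO = C_s − D = 11.1 − 2.526 = 8.574 mg/L.

DO ≈ 8.57 mg/L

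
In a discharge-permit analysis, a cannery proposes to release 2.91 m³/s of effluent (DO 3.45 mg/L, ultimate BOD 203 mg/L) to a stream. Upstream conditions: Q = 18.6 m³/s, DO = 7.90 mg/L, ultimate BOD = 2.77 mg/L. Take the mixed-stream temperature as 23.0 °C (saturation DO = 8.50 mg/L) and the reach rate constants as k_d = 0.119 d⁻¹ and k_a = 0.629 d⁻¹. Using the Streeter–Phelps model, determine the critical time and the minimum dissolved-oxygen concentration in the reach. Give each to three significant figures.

t_c ≈ 2.89 d; minimum DO ≈ 4.50 mg/L

Mixed DO = (18.6×7.90 + 2.91×3.45)/(18.6+2.91) = 157.0/21.51 = 7.298 mg/L.
Mixed L₀ = (18.6×2.77 + 2.91×203)/(21.51) = 642.3/21.51 = 29.86 mg/L.
Initial deficit D₀ = C_s − DO₀ = 8.50 − 7.298 = 1.202 mg/L.
t_c = (1/0.5100) ln[(0.629/0.119)(1 − 1.202×0.5100/(0.119×29.86))] = 1.961 × ln(4.374) = 2.893 d.
D_c = (0.119/0.629) × 29.86 × e^(−0.119×2.893) = 0.1892 × 29.86 × 0.7087 = 4.003 mg/L.
Minimum DO = 8.50 − 4.003 = 4.497 mg/L.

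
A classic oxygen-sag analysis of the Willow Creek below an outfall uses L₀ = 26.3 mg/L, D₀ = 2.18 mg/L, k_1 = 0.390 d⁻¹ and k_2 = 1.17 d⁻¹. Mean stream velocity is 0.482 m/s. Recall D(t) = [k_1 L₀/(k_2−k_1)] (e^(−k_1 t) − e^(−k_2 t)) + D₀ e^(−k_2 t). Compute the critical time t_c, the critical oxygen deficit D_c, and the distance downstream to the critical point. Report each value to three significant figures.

t_c ≈ 1.18 d; D_c ≈ 5.54 mg/L; x_c ≈ 49.0 km

At the critical point dD/dt = 0, so k_1 L₀ e^(−k_1 t) = k_2 D. Substituting D(t) from the Streeter–Phelps equation and solving for t gives
t_c = ln[(k_2/k_1)(1 − D₀(k_2−k_1)/(k_1 L₀))] / (k_2−k_1).
Here k_2−k_1 = 0.7800 d⁻¹ and 1 − D₀(k_2−k_1)/(k_1 L₀) = 1 − 2.18×0.7800/(0.390×26.3) = 0.8342, so
t_c = ln(3.000 × 0.8342) / 0.7800 = 0.9174 / 0.7800 = 1.176 d.
D_c = (k_1/k_2) L₀ e^(−k_1 t_c) = (0.390/1.17) × 26.3 × e^(−0.390×1.176) = 0.3333 × 26.3 × 0.6321 = 5.542 mg/L.
x_c = v t_c = 0.482 m/s × 1.176 d × 86400 s/d = 48980 m ≈ 49.0 km.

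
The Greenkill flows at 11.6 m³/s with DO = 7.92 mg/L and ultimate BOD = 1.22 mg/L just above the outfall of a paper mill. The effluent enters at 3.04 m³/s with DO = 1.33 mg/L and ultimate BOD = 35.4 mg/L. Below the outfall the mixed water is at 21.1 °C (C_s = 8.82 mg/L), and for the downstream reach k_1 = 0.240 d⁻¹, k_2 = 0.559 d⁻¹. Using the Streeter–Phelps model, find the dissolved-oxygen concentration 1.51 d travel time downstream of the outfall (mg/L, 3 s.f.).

DO ≈ 6.18 mg/L

Mixed DO = (11.6×7.92 + 3.04×1.33)/(11.6+3.04) = 95.92/14.64 = 6.552 mg/L.
Mixed L₀ = (11.6×1.22 + 3.04×35.4)/(14.64) = 121.8/14.64 = 8.317 mg/L.
Initial deficit D₀ = C_s − DO₀ = 8.82 − 6.552 = 2.268 mg/L.
D(1.51) = [0.240×8.317/(0.559−0.240)](e^(−0.240×1.51) − e^(−0.559×1.51)) + 2.268 e^(−0.559×1.51)
= 6.258 × (0.6960 − 0.4299) + 2.268 × 0.4299 = 2.640 mg/L.
DO = 8.82 − 2.640 = 6.180 mg/L.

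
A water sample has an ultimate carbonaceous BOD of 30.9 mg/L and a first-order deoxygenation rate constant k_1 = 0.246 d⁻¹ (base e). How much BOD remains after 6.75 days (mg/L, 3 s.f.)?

L_t = L₀ e^(−k_1 t) = 30.9 × e^(−0.246×6.75) = 30.9 × 0.1900 = 5.872 mg/L.

L ≈ 5.87 mg/L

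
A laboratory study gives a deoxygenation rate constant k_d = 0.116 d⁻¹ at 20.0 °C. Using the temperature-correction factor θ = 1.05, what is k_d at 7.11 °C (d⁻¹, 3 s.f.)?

k_d ≈ 0.0618 d⁻¹

k_d(T₂) = k_d(T₁) · θ^(T₂−T₁) = 0.116 × 1.05^(7.11−20.0)
= 0.116 × 1.05^-12.9 = 0.116 × 0.5332 = 0.06185 d⁻¹.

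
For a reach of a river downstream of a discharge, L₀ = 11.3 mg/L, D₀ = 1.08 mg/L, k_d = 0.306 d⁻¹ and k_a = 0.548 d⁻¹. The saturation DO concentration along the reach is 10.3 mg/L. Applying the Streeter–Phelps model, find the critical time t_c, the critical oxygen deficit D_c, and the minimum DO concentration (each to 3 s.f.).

With k_a/k_d = 1.791 and 1 − D₀(k_a−k_d)/(k_d L₀) = 0.9244,
t_c = ln(1.791 × 0.9244) / (0.548 − 0.306) = ln(1.655) / 0.2420 = 0.5041/0.2420 = 2.083 d.
L(t_c) = L₀ e^(−k_d t_c) = 11.3 × 0.5287 = 5.974 mg/L, and at the critical point k_a D_c = k_d L, so D_c = (0.306/0.548) × 5.974 = 3.336 mg/L.
Minimum DO = C_s − D_c = 10.3 − 3.336 = 6.964 mg/L.

t_c ≈ 2.08 d; D_c ≈ 3.34 mg/L; min DO ≈ 6.96 mg/L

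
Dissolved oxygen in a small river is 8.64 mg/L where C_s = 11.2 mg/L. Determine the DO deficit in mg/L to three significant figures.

D = C_s − C = 11.2 − 8.64 = 2.56 mg/L.

D ≈ 2.56 mg/L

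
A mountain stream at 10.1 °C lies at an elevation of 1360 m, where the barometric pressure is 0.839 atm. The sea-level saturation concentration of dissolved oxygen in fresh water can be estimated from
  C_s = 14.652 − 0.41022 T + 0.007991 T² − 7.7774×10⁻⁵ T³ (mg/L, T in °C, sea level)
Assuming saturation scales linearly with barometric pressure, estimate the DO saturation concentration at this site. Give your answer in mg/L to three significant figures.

C_s ≈ 9.43 mg/L

At sea level: C_s = 14.652 − 0.41022×10.1 + 0.007991×10.1² − 7.7774×10⁻⁵×10.1³ = 11.24 mg/L.
Pressure correction: C_s' = 11.24 × 0.839 = 9.434 mg/L.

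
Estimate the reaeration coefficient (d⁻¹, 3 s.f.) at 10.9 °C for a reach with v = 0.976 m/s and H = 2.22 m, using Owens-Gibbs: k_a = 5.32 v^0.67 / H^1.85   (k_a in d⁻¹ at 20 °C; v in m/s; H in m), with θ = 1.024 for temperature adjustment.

k_a(20) = 5.32 × 0.976^0.67 / 2.22^1.85 = 5.32 × 0.9839 / 4.373 = 1.197 d⁻¹.
k_a(10.9) = 1.197 × 1.024^(10.9−20) = 1.197 × 0.8059 = 0.9646 d⁻¹.

k_a ≈ 0.965 d⁻¹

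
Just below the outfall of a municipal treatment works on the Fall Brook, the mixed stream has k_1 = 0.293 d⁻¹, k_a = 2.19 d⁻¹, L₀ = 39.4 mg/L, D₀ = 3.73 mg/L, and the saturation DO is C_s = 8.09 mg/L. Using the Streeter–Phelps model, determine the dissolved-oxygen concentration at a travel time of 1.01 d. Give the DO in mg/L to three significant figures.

k_1 L₀/(k_a−k_1) = 0.293×39.4/(2.19−0.293) = 11.54/1.897 = 6.086 mg/L.
e^(−k_1 t) = e^(−0.293×1.010) = 0.7438; e^(−k_a t) = e^(−2.19×1.010) = 0.1095.
D = 6.086 × (0.7438 − 0.1095) + 3.73 × 0.1095 = 3.860 + 0.4084 = 4.269 mg/L.
DO = C_s − D = 8.09 − 4.269 = 3.821 mg/L.

DO ≈ 3.82 mg/L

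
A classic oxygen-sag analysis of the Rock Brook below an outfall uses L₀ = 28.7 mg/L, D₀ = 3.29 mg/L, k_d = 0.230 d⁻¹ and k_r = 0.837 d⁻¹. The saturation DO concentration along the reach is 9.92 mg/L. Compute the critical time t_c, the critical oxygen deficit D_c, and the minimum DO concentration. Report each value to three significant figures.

With k_r/k_d = 3.639 and 1 − D₀(k_r−k_d)/(k_d L₀) = 0.6975,
t_c = ln(3.639 × 0.6975) / (0.837 − 0.230) = ln(2.538) / 0.6070 = 0.9314/0.6070 = 1.535 d.
L(t_c) = L₀ e^(−k_d t_c) = 28.7 × 0.7026 = 20.17 mg/L, and at the critical point k_r D_c = k_d L, so D_c = (0.230/0.837) × 20.17 = 5.541 mg/L.
Minimum DO = C_s − D_c = 9.92 − 5.541 = 4.379 mg/L.

t_c ≈ 1.53 d; D_c ≈ 5.54 mg/L; min DO ≈ 4.38 mg/L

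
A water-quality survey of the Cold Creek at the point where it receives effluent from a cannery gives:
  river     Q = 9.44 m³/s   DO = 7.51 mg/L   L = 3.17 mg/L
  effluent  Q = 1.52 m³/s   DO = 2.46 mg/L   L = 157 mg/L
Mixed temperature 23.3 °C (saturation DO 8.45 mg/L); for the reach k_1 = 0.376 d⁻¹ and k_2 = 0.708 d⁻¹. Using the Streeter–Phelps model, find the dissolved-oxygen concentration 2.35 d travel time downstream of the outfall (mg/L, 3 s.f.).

DO ≈ 1.93 mg/L

Mixed DO = (9.44×7.51 + 1.52×2.46)/(9.44+1.52) = 74.63/10.96 = 6.810 mg/L.
Mixed L₀ = (9.44×3.17 + 1.52×157)/(10.96) = 268.6/10.96 = 24.50 mg/L.
Initial deficit D₀ = C_s − DO₀ = 8.45 − 6.810 = 1.640 mg/L.
D(2.35) = [0.376×24.50/(0.708−0.376)](e^(−0.376×2.35) − e^(−0.708×2.35)) + 1.640 e^(−0.708×2.35)
= 27.75 × (0.4133 − 0.1894) + 1.640 × 0.1894 = 6.524 mg/L.
DO = 8.45 − 6.524 = 1.926 mg/L.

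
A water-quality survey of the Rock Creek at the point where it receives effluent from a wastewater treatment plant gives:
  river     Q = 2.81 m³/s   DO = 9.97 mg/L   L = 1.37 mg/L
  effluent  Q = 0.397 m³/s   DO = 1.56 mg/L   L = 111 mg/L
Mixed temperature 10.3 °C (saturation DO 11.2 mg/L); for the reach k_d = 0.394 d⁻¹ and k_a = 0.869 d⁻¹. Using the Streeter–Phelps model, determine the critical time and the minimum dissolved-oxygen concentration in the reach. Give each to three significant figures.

Mixed DO = (2.81×9.97 + 0.397×1.56)/(2.81+0.397) = 28.64/3.207 = 8.929 mg/L.
Mixed L₀ = (2.81×1.37 + 0.397×111)/(3.207) = 47.92/3.207 = 14.94 mg/L.
Initial deficit D₀ = C_s − DO₀ = 11.2 − 8.929 = 2.271 mg/L.
t_c = (1/0.4750) ln[(0.869/0.394)(1 − 2.271×0.4750/(0.394×14.94))] = 2.105 × ln(1.801) = 1.239 d.
D_c = (0.394/0.869) × 14.94 × e^(−0.394×1.239) = 0.4534 × 14.94 × 0.6137 = 4.158 mg/L.
Minimum DO = 11.2 − 4.158 = 7.042 mg/L.

t_c ≈ 1.24 d; minimum DO ≈ 7.04 mg/L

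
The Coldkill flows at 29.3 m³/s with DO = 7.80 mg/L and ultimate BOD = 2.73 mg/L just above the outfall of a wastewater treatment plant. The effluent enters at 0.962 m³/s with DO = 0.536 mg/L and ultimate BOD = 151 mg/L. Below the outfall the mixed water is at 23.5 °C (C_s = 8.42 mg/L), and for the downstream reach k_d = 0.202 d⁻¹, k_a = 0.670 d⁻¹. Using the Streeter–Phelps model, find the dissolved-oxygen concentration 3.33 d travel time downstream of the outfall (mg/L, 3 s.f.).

Mixed DO = (29.3×7.80 + 0.962×0.536)/(29.3+0.962) = 229.1/30.26 = 7.569 mg/L.
Mixed L₀ = (29.3×2.73 + 0.962×151)/(30.26) = 225.3/30.26 = 7.443 mg/L.
Initial deficit D₀ = C_s − DO₀ = 8.42 − 7.569 = 0.8509 mg/L.
D(3.33) = [0.202×7.443/(0.670−0.202)](e^(−0.202×3.33) − e^(−0.670×3.33)) + 0.8509 e^(−0.670×3.33)
= 3.213 × (0.5103 − 0.1074) + 0.8509 × 0.1074 = 1.386 mg/L.
DO = 8.42 − 1.386 = 7.034 mg/L.

DO ≈ 7.03 mg/L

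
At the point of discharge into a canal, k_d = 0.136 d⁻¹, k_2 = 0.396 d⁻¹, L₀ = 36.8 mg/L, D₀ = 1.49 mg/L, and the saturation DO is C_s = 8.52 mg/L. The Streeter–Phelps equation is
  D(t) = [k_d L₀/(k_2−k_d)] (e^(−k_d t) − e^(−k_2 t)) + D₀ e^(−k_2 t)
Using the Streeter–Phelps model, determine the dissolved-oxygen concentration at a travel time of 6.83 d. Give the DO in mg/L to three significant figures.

k_d L₀/(k_2−k_d) = 0.136×36.8/(0.396−0.136) = 5.005/0.2600 = 19.25 mg/L.
e^(−k_d t) = e^(−0.136×6.830) = 0.3950; e^(−k_2 t) = e^(−0.396×6.830) = 0.06689.
D = 19.25 × (0.3950 − 0.06689) + 1.49 × 0.06689 = 6.316 + 0.09967 = 6.415 mg/L.
DO = C_s − D = 8.52 − 6.415 = 2.105 mg/L.

DO ≈ 2.10 mg/L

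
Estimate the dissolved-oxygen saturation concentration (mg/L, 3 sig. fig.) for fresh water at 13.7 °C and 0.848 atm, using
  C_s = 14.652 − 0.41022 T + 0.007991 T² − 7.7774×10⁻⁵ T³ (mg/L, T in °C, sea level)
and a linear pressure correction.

At sea level: C_s = 14.652 − 0.41022×13.7 + 0.007991×13.7² − 7.7774×10⁻⁵×13.7³ = 10.33 mg/L.
Pressure correction: C_s' = 10.33 × 0.848 = 8.761 mg/L.

C_s ≈ 8.76 mg/L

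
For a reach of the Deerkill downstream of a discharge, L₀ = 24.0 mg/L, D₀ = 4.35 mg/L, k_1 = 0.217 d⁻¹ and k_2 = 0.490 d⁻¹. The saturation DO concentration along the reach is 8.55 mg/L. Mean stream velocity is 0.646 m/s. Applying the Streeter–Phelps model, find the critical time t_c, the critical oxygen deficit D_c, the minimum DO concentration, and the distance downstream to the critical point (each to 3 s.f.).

With k_2/k_1 = 2.258 and 1 − D₀(k_2−k_1)/(k_1 L₀) = 0.7720,
t_c = ln(2.258 × 0.7720) / (0.490 − 0.217) = ln(1.743) / 0.2730 = 0.5557/0.2730 = 2.036 d.
D_c = (k_1/k_2) L₀ e^(−k_1 t_c) = (0.217/0.490) × 24.0 × e^(−0.217×2.036) = 0.4429 × 24.0 × 0.6429 = 6.833 mg/L.
Minimum DO = C_s − D_c = 8.55 − 6.833 = 1.717 mg/L.
x_c = v t_c = 0.646 m/s × 2.036 d × 86400 s/d = 113600 m ≈ 114 km.

t_c ≈ 2.04 d; D_c ≈ 6.83 mg/L; min DO ≈ 1.72 mg/L; x_c ≈ 114 km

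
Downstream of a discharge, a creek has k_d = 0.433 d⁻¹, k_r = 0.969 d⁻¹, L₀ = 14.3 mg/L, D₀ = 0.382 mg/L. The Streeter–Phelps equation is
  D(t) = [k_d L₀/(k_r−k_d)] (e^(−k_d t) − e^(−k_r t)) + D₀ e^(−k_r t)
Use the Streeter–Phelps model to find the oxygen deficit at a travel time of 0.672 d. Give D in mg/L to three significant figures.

k_d L₀/(k_r−k_d) = 0.433×14.3/(0.969−0.433) = 6.192/0.5360 = 11.55 mg/L.
e^(−k_d t) = e^(−0.433×0.6720) = 0.7475; e^(−k_r t) = e^(−0.969×0.6720) = 0.5214.
D = 11.55 × (0.7475 − 0.5214) + 0.382 × 0.5214 = 2.612 + 0.1992 = 2.811 mg/L.

D ≈ 2.81 mg/L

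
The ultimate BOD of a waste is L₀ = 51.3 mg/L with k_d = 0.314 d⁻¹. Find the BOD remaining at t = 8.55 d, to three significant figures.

L ≈ 3.50 mg/L

L_t = L₀ e^(−k_d t) = 51.3 × e^(−0.314×8.55) = 51.3 × 0.06824 = 3.501 mg/L.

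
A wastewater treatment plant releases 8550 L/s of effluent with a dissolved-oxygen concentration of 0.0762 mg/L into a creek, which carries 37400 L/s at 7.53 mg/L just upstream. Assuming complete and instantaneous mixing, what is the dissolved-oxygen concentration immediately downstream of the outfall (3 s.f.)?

Flow-weighted mixing: C = (Q_r C_r + Q_w C_w)/(Q_r + Q_w)
= (37400×7.53 + 8550×0.0762)/(37400 + 8550) = 282300/45950 = 6.143 mg/L.

6.14 mg/L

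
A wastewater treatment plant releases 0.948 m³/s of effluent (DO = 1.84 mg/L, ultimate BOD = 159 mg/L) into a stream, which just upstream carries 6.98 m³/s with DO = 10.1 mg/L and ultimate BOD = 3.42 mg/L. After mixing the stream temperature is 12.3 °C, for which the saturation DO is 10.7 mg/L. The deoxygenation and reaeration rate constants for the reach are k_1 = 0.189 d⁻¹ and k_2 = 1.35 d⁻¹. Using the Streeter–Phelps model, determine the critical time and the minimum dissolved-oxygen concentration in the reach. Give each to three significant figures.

t_c ≈ 1.19 d; minimum DO ≈ 8.24 mg/L

Mixed DO = (6.98×10.1 + 0.948×1.84)/(6.98+0.948) = 72.24/7.928 = 9.112 mg/L.
Mixed L₀ = (6.98×3.42 + 0.948×159)/(7.928) = 174.6/7.928 = 22.02 mg/L.
Initial deficit D₀ = C_s − DO₀ = 10.7 − 9.112 = 1.588 mg/L.
t_c = (1/1.161) ln[(1.35/0.189)(1 − 1.588×1.161/(0.189×22.02))] = 0.8613 × ln(3.980) = 1.190 d.
D_c = (0.189/1.35) × 22.02 × e^(−0.189×1.190) = 0.1400 × 22.02 × 0.7986 = 2.462 mg/L.
Minimum DO = 10.7 − 2.462 = 8.238 mg/L.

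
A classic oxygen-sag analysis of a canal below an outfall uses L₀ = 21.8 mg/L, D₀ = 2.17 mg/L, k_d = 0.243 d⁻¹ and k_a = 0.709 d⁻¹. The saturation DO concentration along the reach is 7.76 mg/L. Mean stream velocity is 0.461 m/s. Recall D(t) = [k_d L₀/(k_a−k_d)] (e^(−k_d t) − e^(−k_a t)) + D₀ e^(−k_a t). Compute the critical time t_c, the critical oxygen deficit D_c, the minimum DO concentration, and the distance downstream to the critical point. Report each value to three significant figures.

t_c ≈ 1.84 d; D_c ≈ 4.77 mg/L; min DO ≈ 2.99 mg/L; x_c ≈ 73.4 km

With k_a/k_d = 2.918 and 1 − D₀(k_a−k_d)/(k_d L₀) = 0.8091,
t_c = ln(2.918 × 0.8091) / (0.709 − 0.243) = ln(2.361) / 0.4660 = 0.8590/0.4660 = 1.843 d.
L(t_c) = L₀ e^(−k_d t_c) = 21.8 × 0.6390 = 13.93 mg/L, and at the critical point k_a D_c = k_d L, so D_c = (0.243/0.709) × 13.93 = 4.774 mg/L.
Minimum DO = C_s − D_c = 7.76 − 4.774 = 2.986 mg/L.
x_c = v t_c = 0.461 m/s × 1.843 d × 86400 s/d = 73420 m ≈ 73.4 km.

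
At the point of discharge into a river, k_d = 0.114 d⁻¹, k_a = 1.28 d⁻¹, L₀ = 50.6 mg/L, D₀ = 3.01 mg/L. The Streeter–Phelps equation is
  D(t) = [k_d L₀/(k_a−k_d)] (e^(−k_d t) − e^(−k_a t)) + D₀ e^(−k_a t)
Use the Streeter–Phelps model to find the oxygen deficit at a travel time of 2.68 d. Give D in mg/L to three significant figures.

D ≈ 3.58 mg/L

k_d L₀/(k_a−k_d) = 0.114×50.6/(1.28−0.114) = 5.768/1.166 = 4.947 mg/L.
e^(−k_d t) = e^(−0.114×2.680) = 0.7367; e^(−k_a t) = e^(−1.28×2.680) = 0.03237.
D = 4.947 × (0.7367 − 0.03237) + 3.01 × 0.03237 = 3.485 + 0.09745 = 3.582 mg/L.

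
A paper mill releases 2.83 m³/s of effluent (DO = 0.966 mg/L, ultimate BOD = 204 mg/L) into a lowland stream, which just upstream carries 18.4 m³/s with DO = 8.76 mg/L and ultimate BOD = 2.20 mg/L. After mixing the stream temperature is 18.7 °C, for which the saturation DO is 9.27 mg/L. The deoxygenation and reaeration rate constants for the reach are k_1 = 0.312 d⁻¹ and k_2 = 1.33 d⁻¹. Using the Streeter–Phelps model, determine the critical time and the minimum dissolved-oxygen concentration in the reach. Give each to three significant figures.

t_c ≈ 1.24 d; minimum DO ≈ 4.63 mg/L

Mixed DO = (18.4×8.76 + 2.83×0.966)/(18.4+2.83) = 163.9/21.23 = 7.721 mg/L.
Mixed L₀ = (18.4×2.20 + 2.83×204)/(21.23) = 617.8/21.23 = 29.10 mg/L.
Initial deficit D₀ = C_s − DO₀ = 9.27 − 7.721 = 1.549 mg/L.
t_c = (1/1.018) ln[(1.33/0.312)(1 − 1.549×1.018/(0.312×29.10))] = 0.9823 × ln(3.522) = 1.237 d.
D_c = (0.312/1.33) × 29.10 × e^(−0.312×1.237) = 0.2346 × 29.10 × 0.6798 = 4.641 mg/L.
Minimum DO = 9.27 − 4.641 = 4.629 mg/L.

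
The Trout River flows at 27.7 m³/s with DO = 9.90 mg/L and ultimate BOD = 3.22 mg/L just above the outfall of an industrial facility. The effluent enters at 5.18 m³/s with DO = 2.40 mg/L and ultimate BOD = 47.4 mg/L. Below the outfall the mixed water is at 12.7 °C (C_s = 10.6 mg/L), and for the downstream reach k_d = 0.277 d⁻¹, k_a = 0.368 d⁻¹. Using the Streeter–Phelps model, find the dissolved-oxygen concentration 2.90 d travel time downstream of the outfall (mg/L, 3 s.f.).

Mixed DO = (27.7×9.90 + 5.18×2.40)/(27.7+5.18) = 286.7/32.88 = 8.718 mg/L.
Mixed L₀ = (27.7×3.22 + 5.18×47.4)/(32.88) = 334.7/32.88 = 10.18 mg/L.
Initial deficit D₀ = C_s − DO₀ = 10.6 − 8.718 = 1.882 mg/L.
D(2.90) = [0.277×10.18/(0.368−0.277)](e^(−0.277×2.90) − e^(−0.368×2.90)) + 1.882 e^(−0.368×2.90)
= 30.99 × (0.4478 − 0.3440) + 1.882 × 0.3440 = 3.866 mg/L.
DO = 10.6 − 3.866 = 6.734 mg/L.

DO ≈ 6.73 mg/L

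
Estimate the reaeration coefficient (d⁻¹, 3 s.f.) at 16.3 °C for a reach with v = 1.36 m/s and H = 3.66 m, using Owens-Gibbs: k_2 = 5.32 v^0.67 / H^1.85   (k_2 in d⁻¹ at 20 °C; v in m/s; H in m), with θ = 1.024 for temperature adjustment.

k_2 ≈ 0.543 d⁻¹

k_2(20) = 5.32 × 1.36^0.67 / 3.66^1.85 = 5.32 × 1.229 / 11.03 = 0.5928 d⁻¹.
k_2(16.3) = 0.5928 × 1.024^(16.3−20) = 0.5928 × 0.9160 = 0.5430 d⁻¹.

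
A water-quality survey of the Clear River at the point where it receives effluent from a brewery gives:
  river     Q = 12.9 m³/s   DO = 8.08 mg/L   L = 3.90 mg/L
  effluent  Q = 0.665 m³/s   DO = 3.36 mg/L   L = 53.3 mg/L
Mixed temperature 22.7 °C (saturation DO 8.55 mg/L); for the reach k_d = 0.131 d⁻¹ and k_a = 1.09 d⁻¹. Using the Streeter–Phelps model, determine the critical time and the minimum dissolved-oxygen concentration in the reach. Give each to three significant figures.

t_c ≈ 0.465 d; minimum DO ≈ 7.84 mg/L

Mixed DO = (12.9×8.08 + 0.665×3.36)/(12.9+0.665) = 106.5/13.57 = 7.849 mg/L.
Mixed L₀ = (12.9×3.90 + 0.665×53.3)/(13.57) = 85.75/13.57 = 6.322 mg/L.
Initial deficit D₀ = C_s − DO₀ = 8.55 − 7.849 = 0.7014 mg/L.
t_c = (1/0.9590) ln[(1.09/0.131)(1 − 0.7014×0.9590/(0.131×6.322))] = 1.043 × ln(1.563) = 0.4654 d.
D_c = (0.131/1.09) × 6.322 × e^(−0.131×0.4654) = 0.1202 × 6.322 × 0.9409 = 0.7148 mg/L.
Minimum DO = 8.55 − 0.7148 = 7.835 mg/L.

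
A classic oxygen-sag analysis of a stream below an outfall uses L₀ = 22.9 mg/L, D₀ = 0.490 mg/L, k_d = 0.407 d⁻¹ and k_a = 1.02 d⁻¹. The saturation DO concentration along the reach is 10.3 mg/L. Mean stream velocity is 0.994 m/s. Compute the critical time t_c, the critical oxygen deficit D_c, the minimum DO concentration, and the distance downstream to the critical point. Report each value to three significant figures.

t_c ≈ 1.45 d; D_c ≈ 5.07 mg/L; min DO ≈ 5.23 mg/L; x_c ≈ 124 km

With k_a/k_d = 2.506 and 1 − D₀(k_a−k_d)/(k_d L₀) = 0.9678,
t_c = ln(2.506 × 0.9678) / (1.02 − 0.407) = ln(2.425) / 0.6130 = 0.8860/0.6130 = 1.445 d.
L(t_c) = L₀ e^(−k_d t_c) = 22.9 × 0.5553 = 12.72 mg/L, and at the critical point k_a D_c = k_d L, so D_c = (0.407/1.02) × 12.72 = 5.074 mg/L.
Minimum DO = C_s − D_c = 10.3 − 5.074 = 5.226 mg/L.
x_c = v t_c = 0.994 m/s × 1.445 d × 86400 s/d = 124100 m ≈ 124 km.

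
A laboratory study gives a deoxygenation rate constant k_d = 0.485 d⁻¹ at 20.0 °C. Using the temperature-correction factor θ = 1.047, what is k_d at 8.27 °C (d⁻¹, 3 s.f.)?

k_d(T₂) = k_d(T₁) · θ^(T₂−T₁) = 0.485 × 1.047^(8.27−20.0)
= 0.485 × 1.047^-11.7 = 0.485 × 0.5835 = 0.2830 d⁻¹.

k_d ≈ 0.283 d⁻¹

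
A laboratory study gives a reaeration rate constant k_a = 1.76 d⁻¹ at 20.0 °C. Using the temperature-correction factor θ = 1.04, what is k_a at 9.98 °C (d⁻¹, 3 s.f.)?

k_a(T₂) = k_a(T₁) · θ^(T₂−T₁) = 1.76 × 1.04^(9.98−20.0)
= 1.76 × 1.04^-10.0 = 1.76 × 0.6750 = 1.188 d⁻¹.

k_a ≈ 1.19 d⁻¹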